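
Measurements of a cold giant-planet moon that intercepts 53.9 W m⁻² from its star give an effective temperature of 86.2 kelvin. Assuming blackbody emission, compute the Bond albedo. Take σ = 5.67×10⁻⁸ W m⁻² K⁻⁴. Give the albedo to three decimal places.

0.768

Rearranging the radiative balance, α = 1 − 4σT⁴/S.
4σT⁴ = 4·5.67×10⁻⁸·(86.2)⁴ = 12.52 W m⁻².
1−α = 12.52/53.90 = 0.2323, so α = 0.7677.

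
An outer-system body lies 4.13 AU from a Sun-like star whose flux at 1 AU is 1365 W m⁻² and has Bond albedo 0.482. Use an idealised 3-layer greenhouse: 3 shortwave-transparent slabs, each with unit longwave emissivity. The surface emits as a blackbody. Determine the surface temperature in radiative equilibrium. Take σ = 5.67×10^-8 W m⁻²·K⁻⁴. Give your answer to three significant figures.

Flux at the orbit: S = 1365/(4.13)² = 80.03 W m⁻².
OLR = S(1−α)/4 = 10.36 W m⁻²; the top layer radiates at T_e = 116.3 K.
Layer-by-layer balance gives σT_s⁴ = (N+1)σT_e⁴, so T_s = 4^¼·116.3 = 164.4 K.

164 K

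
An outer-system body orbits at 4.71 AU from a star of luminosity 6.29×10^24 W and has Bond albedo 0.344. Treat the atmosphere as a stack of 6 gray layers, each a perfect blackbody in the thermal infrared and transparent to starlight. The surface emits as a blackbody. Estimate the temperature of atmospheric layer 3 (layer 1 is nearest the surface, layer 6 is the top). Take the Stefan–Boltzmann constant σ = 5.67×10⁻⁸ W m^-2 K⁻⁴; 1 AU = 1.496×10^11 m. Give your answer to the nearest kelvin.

d = 4.71 × 1.496×10^11 m = 7.046×10^11 m.
S = L/(4πd²) = 1.008 W m^-2.
The effective emission temperature is T_e = [S(1−α)/(4σ)]^¼ = 41.32 K.
The net upward flux σT_e⁴ is constant between every pair of levels, so T_k⁴ = (N+1−k)T_e⁴.
T_3 = (4)^(1/4)·41.32 = 58.44 K.

58 K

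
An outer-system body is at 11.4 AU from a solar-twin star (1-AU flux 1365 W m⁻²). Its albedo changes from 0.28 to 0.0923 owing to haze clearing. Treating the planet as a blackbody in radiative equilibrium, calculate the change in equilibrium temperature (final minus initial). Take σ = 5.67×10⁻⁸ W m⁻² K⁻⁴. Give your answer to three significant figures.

Irradiance scales as 1/d², so S = 1365 W m⁻² × (1/11.4)² = 10.50 W m⁻².
Initial: T₁ = [S(1−0.28)/(4σ)]^(1/4) = 75.99 K.
With α = 0.0923, T₂ = 80.52 K.
Change: 80.52 − 75.99 = 4.531 K.

4.53 kelvin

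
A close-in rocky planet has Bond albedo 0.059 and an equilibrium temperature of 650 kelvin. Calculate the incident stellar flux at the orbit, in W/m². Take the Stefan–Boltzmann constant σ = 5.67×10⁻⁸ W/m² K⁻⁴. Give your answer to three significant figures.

From S(1−α)/4 = σT⁴: S = 4σT⁴/(1−α).
σT⁴ = 5.67×10⁻⁸·(650)⁴ = 10120 W/m².
S = 4·10120/0.941 = 43020 W/m².

43000 W/m²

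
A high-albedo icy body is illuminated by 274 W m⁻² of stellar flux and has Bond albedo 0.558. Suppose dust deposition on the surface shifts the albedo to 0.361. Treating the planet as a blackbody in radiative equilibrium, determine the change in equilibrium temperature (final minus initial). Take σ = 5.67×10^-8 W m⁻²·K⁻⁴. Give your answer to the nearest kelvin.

With α = 0.558, T₁ = 152.0 K.
Final:   T₂ = [S(1−0.361)/(4σ)]^(1/4) = 166.7 K.
Change: 166.7 − 152.0 = 14.67 K.

15 K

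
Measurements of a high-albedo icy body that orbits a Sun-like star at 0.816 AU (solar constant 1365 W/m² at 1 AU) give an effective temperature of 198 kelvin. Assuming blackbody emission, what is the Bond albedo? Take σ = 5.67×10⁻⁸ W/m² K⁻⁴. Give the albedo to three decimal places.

Irradiance scales as 1/d², so S = 1365 W/m² × (1/0.816)² = 2050 W/m².
From σT⁴ = S(1−α)/4 we invert for α: 1−α = 4σT⁴/S.
4σT⁴ = 4·5.67×10⁻⁸·(198)⁴ = 348.6 W/m².
Hence α = 1 − 348.6/2050 = 0.8300.

0.830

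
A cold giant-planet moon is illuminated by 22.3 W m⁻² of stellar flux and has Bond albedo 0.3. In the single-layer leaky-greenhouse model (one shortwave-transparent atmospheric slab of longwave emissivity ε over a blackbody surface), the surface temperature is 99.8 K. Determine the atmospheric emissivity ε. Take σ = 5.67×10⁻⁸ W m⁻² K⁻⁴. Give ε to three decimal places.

First, T_e = [22.30·(1−0.3)/(4σ)]^(1/4) = 91.08 K.
T_s⁴ = T_e⁴·2/(2−ε) → ε = 2 − 2(T_e/T_s)⁴ = 2 − 2·(91.08/99.8)⁴ = 0.6124.

0.612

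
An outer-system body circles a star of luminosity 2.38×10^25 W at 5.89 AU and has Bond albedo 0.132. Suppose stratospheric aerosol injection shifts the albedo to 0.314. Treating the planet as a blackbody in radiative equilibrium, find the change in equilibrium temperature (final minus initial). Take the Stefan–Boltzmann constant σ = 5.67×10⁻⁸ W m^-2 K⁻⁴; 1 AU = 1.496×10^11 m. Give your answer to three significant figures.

-3.16 K

d = 5.89 × 1.496×10^11 m = 8.811×10^11 m.
S = L/(4πd²) = 2.439 W m^-2.
Before: T₁ = [2.439·0.868/(4σ)]^(1/4) = 55.28 K.
After:  T₂ = [2.439·0.686/(4σ)]^(1/4) = 52.12 K.
ΔT = T₂ − T₁ = -3.158 K.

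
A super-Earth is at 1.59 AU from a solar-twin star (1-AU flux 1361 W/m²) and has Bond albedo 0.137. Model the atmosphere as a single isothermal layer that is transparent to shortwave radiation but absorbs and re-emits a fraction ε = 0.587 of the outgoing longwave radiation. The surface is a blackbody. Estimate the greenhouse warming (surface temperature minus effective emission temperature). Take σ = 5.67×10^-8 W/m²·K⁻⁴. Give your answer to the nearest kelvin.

19 K

Irradiance scales as 1/d², so S = 1361 W/m² × (1/1.59)² = 538.3 W/m².
Effective emission temperature (TOA balance): σT_e⁴ = S(1−α)/4 = 116.1 W/m² → T_e = 212.7 K.
For a single slab of emissivity ε, T_s⁴ = 2T_e⁴/(2−ε); thus T_s = 212.7·(1.415)^(1/4) = 232.0 K.
Greenhouse warming: T_s − T_e = 19.30 K.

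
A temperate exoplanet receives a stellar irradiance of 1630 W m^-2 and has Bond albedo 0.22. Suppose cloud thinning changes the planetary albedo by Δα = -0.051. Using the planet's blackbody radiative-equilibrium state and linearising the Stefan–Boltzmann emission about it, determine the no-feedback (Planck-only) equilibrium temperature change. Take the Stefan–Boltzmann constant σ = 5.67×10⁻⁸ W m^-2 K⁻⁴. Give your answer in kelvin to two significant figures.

4.5 kelvin

The baseline emission temperature is T_e = 273.6 K.
The change in absorbed flux is Δ[S(1−α)/4] = −SΔα/4 = 20.78 W m^-2.
Planck response: λ_P = 4σT_e³ = 4·5.67×10⁻⁸·(273.6)³ = 4.646 W m^-2/K.
So ΔT₀ = 20.78/4.646 = 4.47 K.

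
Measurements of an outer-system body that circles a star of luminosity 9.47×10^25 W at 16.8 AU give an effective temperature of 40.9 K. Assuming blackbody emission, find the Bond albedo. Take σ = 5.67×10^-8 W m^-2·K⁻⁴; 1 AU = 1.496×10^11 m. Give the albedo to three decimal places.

0.468

Orbital distance: d = 16.8 AU = 2.513×10^12 m.
Spreading L over a sphere of radius d: S = 9.47×10^25/(4π·2.51×10^12²) = 1.193 W m^-2.
Rearranging the radiative balance, α = 1 − 4σT⁴/S.
σT⁴ = 0.1587 W m^-2, so 4σT⁴ = 0.6347 W m^-2.
Hence α = 1 − 0.6347/1.193 = 0.4680.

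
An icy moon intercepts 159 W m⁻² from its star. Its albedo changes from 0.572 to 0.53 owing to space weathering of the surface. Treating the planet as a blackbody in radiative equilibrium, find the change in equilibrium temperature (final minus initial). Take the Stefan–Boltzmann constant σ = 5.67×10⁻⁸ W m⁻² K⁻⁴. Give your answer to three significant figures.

Before: T₁ = [159.0·0.428/(4σ)]^(1/4) = 131.6 K.
After:  T₂ = [159.0·0.47/(4σ)]^(1/4) = 134.7 K.
Change: 134.7 − 131.6 = 3.116 K.

3.12 kelvin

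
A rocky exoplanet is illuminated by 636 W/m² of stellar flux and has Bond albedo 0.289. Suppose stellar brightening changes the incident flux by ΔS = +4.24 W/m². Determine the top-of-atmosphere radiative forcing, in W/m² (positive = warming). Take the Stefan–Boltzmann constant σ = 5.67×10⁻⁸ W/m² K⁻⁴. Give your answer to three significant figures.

Only a fraction (1−α) is absorbed and it's spread over 4πR², so ΔF = (1−α)ΔS/4 = 0.7537 W/m².

0.754 W/m²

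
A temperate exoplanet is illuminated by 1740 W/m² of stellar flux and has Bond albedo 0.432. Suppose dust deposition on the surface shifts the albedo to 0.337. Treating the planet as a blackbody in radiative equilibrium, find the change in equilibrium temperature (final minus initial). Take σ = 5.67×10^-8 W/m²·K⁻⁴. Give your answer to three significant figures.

Before: T₁ = [1740·0.568/(4σ)]^(1/4) = 256.9 K.
Final:   T₂ = [S(1−0.337)/(4σ)]^(1/4) = 267.1 K.
ΔT = T₂ − T₁ = 10.13 K.

10.1 K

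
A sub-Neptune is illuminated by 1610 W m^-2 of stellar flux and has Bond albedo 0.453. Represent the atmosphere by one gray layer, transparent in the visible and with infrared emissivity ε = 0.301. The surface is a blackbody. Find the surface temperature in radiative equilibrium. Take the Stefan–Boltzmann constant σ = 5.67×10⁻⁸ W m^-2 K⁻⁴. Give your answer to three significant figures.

Effective emission temperature (TOA balance): σT_e⁴ = S(1−α)/4 = 220.2 W m^-2 → T_e = 249.6 K.
The surface balance (absorbed SW + ε·downward IR = σT_s⁴) with T_a⁴ = T_s⁴/2 reduces to T_s = T_e·[2/(2−ε)]^¼ = 260.0 K.

260 kelvin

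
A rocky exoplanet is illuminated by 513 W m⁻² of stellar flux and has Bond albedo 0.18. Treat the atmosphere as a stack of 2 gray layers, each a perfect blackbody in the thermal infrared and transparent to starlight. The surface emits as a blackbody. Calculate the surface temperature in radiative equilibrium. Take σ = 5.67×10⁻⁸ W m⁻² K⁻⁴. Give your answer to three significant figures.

Top-of-atmosphere balance: σT_e⁴ = S(1−α)/4 = 105.2 W m⁻² → T_e = 207.5 K.
With N = 2 opaque layers, T_s = (N+1)^(1/4)·T_e = 3^(1/4)·207.5 = 273.1 K.

273 kelvin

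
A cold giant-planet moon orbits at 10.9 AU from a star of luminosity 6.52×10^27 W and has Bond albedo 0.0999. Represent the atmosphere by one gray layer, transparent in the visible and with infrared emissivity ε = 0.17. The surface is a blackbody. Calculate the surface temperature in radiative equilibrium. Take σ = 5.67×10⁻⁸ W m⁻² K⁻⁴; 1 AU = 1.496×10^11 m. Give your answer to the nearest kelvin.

171 K

d = 10.9 × 1.496×10^11 m = 1.631×10^12 m.
S = L/(4πd²) = 195.1 W m⁻².
The planet radiates to space at T_e = [S(1−α)/(4σ)]^(1/4) = 166.8 K.
The surface balance (absorbed SW + ε·downward IR = σT_s⁴) with T_a⁴ = T_s⁴/2 reduces to T_s = T_e·[2/(2−ε)]^¼ = 170.6 K.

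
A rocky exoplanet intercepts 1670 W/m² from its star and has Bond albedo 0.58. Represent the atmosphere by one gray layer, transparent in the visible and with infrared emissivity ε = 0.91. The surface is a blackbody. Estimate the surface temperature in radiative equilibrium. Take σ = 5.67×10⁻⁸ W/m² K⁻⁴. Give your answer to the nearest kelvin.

At the top of the atmosphere, σT_e⁴ = S(1−α)/4 = 175.4 W/m², giving T_e = 235.8 K.
The surface balance (absorbed SW + ε·downward IR = σT_s⁴) with T_a⁴ = T_s⁴/2 reduces to T_s = T_e·[2/(2−ε)]^¼ = 274.5 K.

274 K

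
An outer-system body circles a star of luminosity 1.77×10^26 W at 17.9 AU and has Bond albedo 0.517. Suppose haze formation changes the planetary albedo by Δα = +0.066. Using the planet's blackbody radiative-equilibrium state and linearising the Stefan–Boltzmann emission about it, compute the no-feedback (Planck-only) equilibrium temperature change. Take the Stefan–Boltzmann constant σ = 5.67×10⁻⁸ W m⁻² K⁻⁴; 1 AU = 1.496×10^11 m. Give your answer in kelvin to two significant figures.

Orbital distance: d = 17.9 AU = 2.678×10^12 m.
Spreading L over a sphere of radius d: S = 1.77×10^26/(4π·2.68×10^12²) = 1.964 W m⁻².
The baseline emission temperature is T_e = 45.22 K.
The change in absorbed flux is Δ[S(1−α)/4] = −SΔα/4 = -0.03241 W m⁻².
The Planck feedback parameter is 4σT_e³ = 0.02098 W m⁻²/K.
Hence the no-feedback warming is ΔF/(4σT_e³) = -1.54 K.

-1.5 K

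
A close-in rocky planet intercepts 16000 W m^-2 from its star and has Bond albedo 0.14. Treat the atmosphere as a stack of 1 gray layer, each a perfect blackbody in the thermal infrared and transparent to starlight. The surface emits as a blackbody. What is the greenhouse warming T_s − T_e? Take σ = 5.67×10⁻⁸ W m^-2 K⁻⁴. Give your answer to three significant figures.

Top-of-atmosphere balance: σT_e⁴ = S(1−α)/4 = 3440 W m^-2 → T_e = 496.3 K.
T_s = (N+1)^(1/4)·T_e = 590.2 K.
Warming: T_s − T_e = 93.90 K.

93.9 K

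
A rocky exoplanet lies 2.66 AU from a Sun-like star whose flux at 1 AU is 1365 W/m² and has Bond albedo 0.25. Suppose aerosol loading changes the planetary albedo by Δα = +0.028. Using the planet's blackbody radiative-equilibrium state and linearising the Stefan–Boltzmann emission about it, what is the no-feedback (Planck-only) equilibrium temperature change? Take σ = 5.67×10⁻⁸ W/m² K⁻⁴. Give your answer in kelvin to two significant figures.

-1.5 K

Flux at the orbit: S = 1365/(2.66)² = 192.9 W/m².
The baseline emission temperature is T_e = 158.9 K.
TOA radiative forcing: ΔF = −S·Δα/4 = −192.9·(+0.028)/4 = -1.350 W/m².
The Planck feedback parameter is 4σT_e³ = 0.9104 W/m²/K.
So ΔT₀ = -1.350/0.9104 = -1.48 K.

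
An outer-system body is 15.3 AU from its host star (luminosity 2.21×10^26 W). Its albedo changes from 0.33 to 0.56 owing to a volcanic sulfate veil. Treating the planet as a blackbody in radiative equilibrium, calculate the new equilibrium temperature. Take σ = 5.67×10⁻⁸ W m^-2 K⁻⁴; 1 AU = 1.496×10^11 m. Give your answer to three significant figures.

50.5 kelvin

Orbital distance: d = 15.3 AU = 2.289×10^12 m.
Flux at the orbit: S = L/(4πd²) = 2.21×10^26/(4π·(2.29×10^12)²) = 3.357 W m^-2.
With the new albedo, S(1−α₂)/4 = 0.3693 W m^-2, so T₂ = 50.52 K.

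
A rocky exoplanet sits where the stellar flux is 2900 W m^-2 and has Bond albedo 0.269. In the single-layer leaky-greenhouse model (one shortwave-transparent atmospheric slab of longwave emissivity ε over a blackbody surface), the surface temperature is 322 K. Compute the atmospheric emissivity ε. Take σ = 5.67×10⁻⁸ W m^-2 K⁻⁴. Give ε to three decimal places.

0.261

Effective temperature: T_e = [S(1−α)/(4σ)]^(1/4) = 310.9 K.
T_s⁴ = T_e⁴·2/(2−ε) → ε = 2 − 2(T_e/T_s)⁴ = 2 − 2·(310.9/322)⁴ = 0.2611.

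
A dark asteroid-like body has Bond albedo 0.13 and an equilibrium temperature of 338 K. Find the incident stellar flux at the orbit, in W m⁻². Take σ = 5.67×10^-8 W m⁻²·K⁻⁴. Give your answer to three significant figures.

3400 W m⁻²

Invert the energy balance for S: S = 4σT⁴/(1−α).
The emitted flux is σT⁴ = 740.0 W m⁻².
S = 4·740.0/0.87 = 3402 W m⁻².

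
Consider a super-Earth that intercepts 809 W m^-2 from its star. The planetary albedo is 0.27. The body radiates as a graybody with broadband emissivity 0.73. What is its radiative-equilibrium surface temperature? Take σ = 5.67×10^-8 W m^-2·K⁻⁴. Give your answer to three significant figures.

244 K

Averaging over the sphere, the absorbed flux is S(1−α)/4 = 147.6 W m^-2.
Equating to εσT⁴ with ε = 0.73: T = (147.6/0.73σ)^(1/4) = 244.4 K.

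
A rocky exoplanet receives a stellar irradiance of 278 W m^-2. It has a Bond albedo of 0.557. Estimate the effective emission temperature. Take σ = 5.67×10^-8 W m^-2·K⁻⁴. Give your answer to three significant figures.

153 kelvin

Absorbed flux (global mean): S(1−α)/4 = 278.0·0.443/4 = 30.79 W m^-2.
In equilibrium σT⁴ equals this, so T = 152.7 K.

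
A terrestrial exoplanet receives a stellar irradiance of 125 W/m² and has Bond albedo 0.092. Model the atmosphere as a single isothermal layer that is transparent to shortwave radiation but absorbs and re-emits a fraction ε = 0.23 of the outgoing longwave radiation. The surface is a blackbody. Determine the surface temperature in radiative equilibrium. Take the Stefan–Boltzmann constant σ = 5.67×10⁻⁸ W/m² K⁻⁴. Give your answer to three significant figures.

154 K

The planet radiates to space at T_e = [S(1−α)/(4σ)]^(1/4) = 149.6 K.
For a single slab of emissivity ε, T_s⁴ = 2T_e⁴/(2−ε); thus T_s = 149.6·(1.13)^(1/4) = 154.2 K.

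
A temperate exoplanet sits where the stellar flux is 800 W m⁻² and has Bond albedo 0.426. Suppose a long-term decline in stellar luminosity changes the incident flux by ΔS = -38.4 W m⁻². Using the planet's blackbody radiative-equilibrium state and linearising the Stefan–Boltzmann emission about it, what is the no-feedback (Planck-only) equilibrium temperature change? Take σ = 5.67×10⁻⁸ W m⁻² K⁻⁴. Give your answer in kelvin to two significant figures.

-2.5 K

Reference equilibrium: T_e = [S(1−α)/(4σ)]^(1/4) = 212.1 K.
Only a fraction (1−α) is absorbed and it's spread over 4πR², so ΔF = (1−α)ΔS/4 = -5.510 W m⁻².
Planck response: λ_P = 4σT_e³ = 4·5.67×10⁻⁸·(212.1)³ = 2.165 W m⁻²/K.
Hence the no-feedback warming is ΔF/(4σT_e³) = -2.55 K.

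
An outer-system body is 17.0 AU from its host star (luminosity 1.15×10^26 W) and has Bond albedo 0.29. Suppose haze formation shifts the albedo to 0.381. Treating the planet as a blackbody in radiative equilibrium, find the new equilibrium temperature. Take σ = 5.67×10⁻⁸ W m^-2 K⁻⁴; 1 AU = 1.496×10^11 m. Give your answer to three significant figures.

44.3 K

d = 17.0 × 1.496×10^11 m = 2.543×10^12 m.
S = L/(4πd²) = 1.415 W m^-2.
New equilibrium: T₂ = [(1−0.381)·1.415/(4σ)]^(1/4) = 44.33 K.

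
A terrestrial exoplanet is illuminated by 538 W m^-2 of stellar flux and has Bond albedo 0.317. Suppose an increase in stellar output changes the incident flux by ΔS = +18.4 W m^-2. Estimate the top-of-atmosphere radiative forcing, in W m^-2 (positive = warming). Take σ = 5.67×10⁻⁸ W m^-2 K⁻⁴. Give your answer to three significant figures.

Only a fraction (1−α) is absorbed and it's spread over 4πR², so ΔF = (1−α)ΔS/4 = 3.142 W m^-2.

3.14 W m^-2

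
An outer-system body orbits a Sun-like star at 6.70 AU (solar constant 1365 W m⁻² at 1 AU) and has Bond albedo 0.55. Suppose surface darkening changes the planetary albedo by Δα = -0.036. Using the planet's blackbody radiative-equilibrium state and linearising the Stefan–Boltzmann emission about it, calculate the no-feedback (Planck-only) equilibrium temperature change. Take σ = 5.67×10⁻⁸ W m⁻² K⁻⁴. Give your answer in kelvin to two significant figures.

1.8 K

By the inverse-square law, S = 1365/6.70² = 30.41 W m⁻².
Reference equilibrium: T_e = [S(1−α)/(4σ)]^(1/4) = 88.13 K.
ΔF = −(S/4)Δα = −(30.41/4)×(-0.036) = 0.2737 W m⁻².
Linearising σT⁴ gives d(σT⁴)/dT = 4σT_e³ = 0.1553 W m⁻² per K.
Hence the no-feedback warming is ΔF/(4σT_e³) = 1.76 K.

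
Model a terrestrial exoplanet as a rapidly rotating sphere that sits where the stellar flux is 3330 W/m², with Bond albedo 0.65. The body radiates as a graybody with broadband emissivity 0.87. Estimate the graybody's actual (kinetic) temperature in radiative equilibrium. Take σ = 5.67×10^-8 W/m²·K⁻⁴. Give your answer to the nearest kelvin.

Averaging over the sphere, the absorbed flux is S(1−α)/4 = 291.4 W/m².
Equating to εσT⁴ with ε = 0.87: T = (291.4/0.87σ)^(1/4) = 277.2 K.

277 K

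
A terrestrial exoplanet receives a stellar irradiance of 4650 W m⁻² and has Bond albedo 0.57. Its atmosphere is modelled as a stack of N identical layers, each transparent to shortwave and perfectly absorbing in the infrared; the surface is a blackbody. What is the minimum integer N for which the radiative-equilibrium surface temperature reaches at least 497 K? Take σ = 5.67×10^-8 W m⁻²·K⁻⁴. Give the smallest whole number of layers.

6

OLR = S(1−α)/4 = 499.9 W m⁻²; the top layer radiates at T_e = 306.4 K.
T_s = (N+1)^(1/4)·T_e ≥ 497 K requires N+1 ≥ (T_s/T_e)⁴ = (497/306.4)⁴ = 6.921.
So N ≥ 5.921; the smallest integer is N = 6.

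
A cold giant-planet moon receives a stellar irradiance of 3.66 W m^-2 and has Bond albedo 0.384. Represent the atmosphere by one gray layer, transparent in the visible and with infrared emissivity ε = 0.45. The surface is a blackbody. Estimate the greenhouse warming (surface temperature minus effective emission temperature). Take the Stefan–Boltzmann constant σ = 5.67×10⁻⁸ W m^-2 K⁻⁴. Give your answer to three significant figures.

3.69 kelvin

The planet radiates to space at T_e = [S(1−α)/(4σ)]^(1/4) = 56.15 K.
Surface balance with a leaky layer gives σT_s⁴ = σT_e⁴·2/(2−ε), so T_s = T_e·[2/(2−0.45)]^(1/4) = 59.85 K.
Greenhouse warming: T_s − T_e = 3.695 K.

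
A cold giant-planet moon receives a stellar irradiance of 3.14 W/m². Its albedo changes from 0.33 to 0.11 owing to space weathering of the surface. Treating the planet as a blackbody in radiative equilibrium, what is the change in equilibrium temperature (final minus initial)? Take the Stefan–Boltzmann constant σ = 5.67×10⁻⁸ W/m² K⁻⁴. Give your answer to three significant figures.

Initial: T₁ = [S(1−0.33)/(4σ)]^(1/4) = 55.19 K.
Final:   T₂ = [S(1−0.11)/(4σ)]^(1/4) = 59.25 K.
ΔT = T₂ − T₁ = 4.060 K.

4.06 K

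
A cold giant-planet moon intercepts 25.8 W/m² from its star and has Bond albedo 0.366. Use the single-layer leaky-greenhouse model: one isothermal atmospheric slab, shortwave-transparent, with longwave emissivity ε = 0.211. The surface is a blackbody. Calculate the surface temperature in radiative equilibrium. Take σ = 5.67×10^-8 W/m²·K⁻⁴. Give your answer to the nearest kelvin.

95 K

The planet radiates to space at T_e = [S(1−α)/(4σ)]^(1/4) = 92.15 K.
Surface balance with a leaky layer gives σT_s⁴ = σT_e⁴·2/(2−ε), so T_s = T_e·[2/(2−0.211)]^(1/4) = 94.76 K.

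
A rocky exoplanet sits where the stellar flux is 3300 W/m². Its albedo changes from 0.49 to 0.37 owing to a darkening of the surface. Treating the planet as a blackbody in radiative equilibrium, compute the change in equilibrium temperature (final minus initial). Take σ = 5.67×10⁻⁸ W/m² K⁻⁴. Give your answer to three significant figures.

15.9 K

With α = 0.49, T₁ = 293.5 K.
With α = 0.37, T₂ = 309.4 K.
Change: 309.4 − 293.5 = 15.92 K.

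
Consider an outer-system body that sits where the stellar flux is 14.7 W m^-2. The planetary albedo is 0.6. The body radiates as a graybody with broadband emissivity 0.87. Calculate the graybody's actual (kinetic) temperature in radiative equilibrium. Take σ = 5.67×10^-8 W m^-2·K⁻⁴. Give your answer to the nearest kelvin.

Absorbed flux (global mean): S(1−α)/4 = 14.70·0.4/4 = 1.470 W m^-2.
Radiative balance εσT⁴ = 1.470 gives T = [1.470/(0.87·σ)]^(1/4) = 73.88 K.

74 K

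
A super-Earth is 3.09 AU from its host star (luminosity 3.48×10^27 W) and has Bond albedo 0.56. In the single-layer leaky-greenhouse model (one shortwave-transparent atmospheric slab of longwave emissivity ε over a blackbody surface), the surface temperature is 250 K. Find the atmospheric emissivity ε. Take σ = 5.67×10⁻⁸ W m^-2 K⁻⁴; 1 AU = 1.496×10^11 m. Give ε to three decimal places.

0.713

Orbital distance: d = 3.09 AU = 4.623×10^11 m.
Spreading L over a sphere of radius d: S = 3.48×10^27/(4π·4.62×10^11²) = 1296 W m^-2.
Effective temperature: T_e = [S(1−α)/(4σ)]^(1/4) = 223.9 K.
Since (2−ε)/2 = (T_e/T_s)⁴ = 0.6436, ε = 0.7127.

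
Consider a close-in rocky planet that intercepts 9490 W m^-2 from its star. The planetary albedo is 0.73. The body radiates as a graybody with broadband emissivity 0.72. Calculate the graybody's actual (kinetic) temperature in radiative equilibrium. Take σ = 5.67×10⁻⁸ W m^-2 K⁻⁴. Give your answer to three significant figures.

354 K

Absorbed flux (global mean): S(1−α)/4 = 9490·0.27/4 = 640.6 W m^-2.
Equating to εσT⁴ with ε = 0.72: T = (640.6/0.72σ)^(1/4) = 353.9 K.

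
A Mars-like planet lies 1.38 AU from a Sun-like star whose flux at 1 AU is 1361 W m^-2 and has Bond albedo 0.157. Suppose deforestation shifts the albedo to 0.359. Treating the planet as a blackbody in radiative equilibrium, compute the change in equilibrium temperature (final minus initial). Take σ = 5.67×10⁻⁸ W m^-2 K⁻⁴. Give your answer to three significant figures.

By the inverse-square law, S = 1361/1.38² = 714.7 W m^-2.
Initial: T₁ = [S(1−0.157)/(4σ)]^(1/4) = 227.0 K.
After:  T₂ = [714.7·0.641/(4σ)]^(1/4) = 212.0 K.
Change: 212.0 − 227.0 = -15.03 K.

-15.0 kelvin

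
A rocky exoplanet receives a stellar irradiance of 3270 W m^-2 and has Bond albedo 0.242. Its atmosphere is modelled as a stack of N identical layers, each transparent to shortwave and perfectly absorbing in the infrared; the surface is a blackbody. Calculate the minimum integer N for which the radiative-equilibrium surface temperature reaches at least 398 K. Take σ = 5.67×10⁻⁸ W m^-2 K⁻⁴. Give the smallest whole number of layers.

2

OLR = S(1−α)/4 = 619.7 W m^-2; the top layer radiates at T_e = 323.3 K.
T_s = (N+1)^(1/4)·T_e ≥ 398 K requires N+1 ≥ (T_s/T_e)⁴ = (398/323.3)⁴ = 2.296.
Rounding up, N = 2.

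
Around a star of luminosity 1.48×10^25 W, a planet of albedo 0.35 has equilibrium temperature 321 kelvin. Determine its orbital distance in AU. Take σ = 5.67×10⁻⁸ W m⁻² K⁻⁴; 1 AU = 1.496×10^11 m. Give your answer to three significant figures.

0.119 AU

Required flux: S = 4σT⁴/(1−α) = 3705 W m⁻².
From L = 4πd²S, d = √(1.48×10^25/(4π·3705)) = 1.783×10^10 m = 0.1192 AU.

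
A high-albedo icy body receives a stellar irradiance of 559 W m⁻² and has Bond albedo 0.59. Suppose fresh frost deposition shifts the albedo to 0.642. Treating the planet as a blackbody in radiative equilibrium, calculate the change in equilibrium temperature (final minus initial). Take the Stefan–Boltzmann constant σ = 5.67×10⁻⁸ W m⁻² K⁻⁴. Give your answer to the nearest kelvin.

-6 K

Initial: T₁ = [S(1−0.59)/(4σ)]^(1/4) = 178.3 K.
After:  T₂ = [559.0·0.358/(4σ)]^(1/4) = 172.4 K.
Change: 172.4 − 178.3 = -5.944 K.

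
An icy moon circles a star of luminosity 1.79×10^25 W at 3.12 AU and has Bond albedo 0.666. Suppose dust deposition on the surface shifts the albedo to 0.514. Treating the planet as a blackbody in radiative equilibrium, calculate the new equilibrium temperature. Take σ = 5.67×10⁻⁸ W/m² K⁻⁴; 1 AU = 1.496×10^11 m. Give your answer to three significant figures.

61.2 K

d = 3.12 × 1.496×10^11 m = 4.668×10^11 m.
S = L/(4πd²) = 6.538 W/m².
T₂ = [S(1−α₂)/(4σ)]^(1/4) = [6.538·0.486/(4σ)]^(1/4) = 61.18 K.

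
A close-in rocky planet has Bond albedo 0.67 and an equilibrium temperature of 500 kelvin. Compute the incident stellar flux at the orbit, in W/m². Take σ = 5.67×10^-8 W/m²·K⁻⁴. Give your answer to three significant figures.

43000 W/m²

Invert the energy balance for S: S = 4σT⁴/(1−α).
The emitted flux is σT⁴ = 3544 W/m².
So S = 4×3544/(1−0.67) = 42950 W/m².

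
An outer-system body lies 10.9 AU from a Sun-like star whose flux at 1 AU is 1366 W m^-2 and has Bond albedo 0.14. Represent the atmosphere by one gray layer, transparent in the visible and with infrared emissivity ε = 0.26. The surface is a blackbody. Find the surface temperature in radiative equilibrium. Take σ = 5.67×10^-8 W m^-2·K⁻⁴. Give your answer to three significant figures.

Flux at the orbit: S = 1366/(10.9)² = 11.50 W m^-2.
The planet radiates to space at T_e = [S(1−α)/(4σ)]^(1/4) = 81.26 K.
The surface balance (absorbed SW + ε·downward IR = σT_s⁴) with T_a⁴ = T_s⁴/2 reduces to T_s = T_e·[2/(2−ε)]^¼ = 84.14 K.

84.1 K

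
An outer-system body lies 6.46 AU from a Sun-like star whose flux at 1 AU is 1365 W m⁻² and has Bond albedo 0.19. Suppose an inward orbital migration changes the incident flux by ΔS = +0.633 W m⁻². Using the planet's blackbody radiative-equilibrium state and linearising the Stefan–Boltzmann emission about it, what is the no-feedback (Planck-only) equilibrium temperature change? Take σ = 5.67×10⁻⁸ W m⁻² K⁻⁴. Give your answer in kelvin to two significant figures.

0.50 kelvin

Irradiance scales as 1/d², so S = 1365 W m⁻² × (1/6.46)² = 32.71 W m⁻².
Reference equilibrium: T_e = [S(1−α)/(4σ)]^(1/4) = 104.0 K.
Only a fraction (1−α) is absorbed and it's spread over 4πR², so ΔF = (1−α)ΔS/4 = 0.1282 W m⁻².
Linearising σT⁴ gives d(σT⁴)/dT = 4σT_e³ = 0.2548 W m⁻² per K.
So ΔT₀ = 0.1282/0.2548 = 0.503 K.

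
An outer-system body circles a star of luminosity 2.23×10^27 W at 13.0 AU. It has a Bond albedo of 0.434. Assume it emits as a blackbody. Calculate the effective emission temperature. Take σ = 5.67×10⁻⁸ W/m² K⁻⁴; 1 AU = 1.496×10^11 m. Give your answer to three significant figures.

Orbital distance: d = 13.0 AU = 1.945×10^12 m.
Flux at the orbit: S = L/(4πd²) = 2.23×10^27/(4π·(1.94×10^12)²) = 46.92 W/m².
Absorbed flux (global mean): S(1−α)/4 = 46.92·0.566/4 = 6.639 W/m².
In equilibrium σT⁴ equals this, so T = 104.0 K.

104 K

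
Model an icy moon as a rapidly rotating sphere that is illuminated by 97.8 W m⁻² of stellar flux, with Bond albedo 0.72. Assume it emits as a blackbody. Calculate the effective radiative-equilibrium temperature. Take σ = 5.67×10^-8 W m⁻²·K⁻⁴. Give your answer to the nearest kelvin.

105 K

Absorbed flux (global mean): S(1−α)/4 = 97.80·0.28/4 = 6.846 W m⁻².
Balancing against σT⁴: T = (6.846/5.67×10⁻⁸)^(1/4) = 104.8 K.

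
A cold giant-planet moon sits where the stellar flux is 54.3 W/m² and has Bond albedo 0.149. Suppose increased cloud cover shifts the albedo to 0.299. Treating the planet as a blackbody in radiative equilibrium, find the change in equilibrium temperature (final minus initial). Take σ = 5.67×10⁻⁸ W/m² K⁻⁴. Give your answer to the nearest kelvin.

Before: T₁ = [54.30·0.851/(4σ)]^(1/4) = 119.5 K.
With α = 0.299, T₂ = 113.8 K.
ΔT = T₂ − T₁ = -5.653 K.

-6 K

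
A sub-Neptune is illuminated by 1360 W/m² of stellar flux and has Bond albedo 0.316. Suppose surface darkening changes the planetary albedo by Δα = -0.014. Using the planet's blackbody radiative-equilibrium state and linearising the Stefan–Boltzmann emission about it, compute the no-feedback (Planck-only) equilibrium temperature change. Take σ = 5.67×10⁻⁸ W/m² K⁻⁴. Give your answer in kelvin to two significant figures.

Reference equilibrium: T_e = [S(1−α)/(4σ)]^(1/4) = 253.1 K.
The change in absorbed flux is Δ[S(1−α)/4] = −SΔα/4 = 4.760 W/m².
Planck response: λ_P = 4σT_e³ = 4·5.67×10⁻⁸·(253.1)³ = 3.676 W/m²/K.
Hence the no-feedback warming is ΔF/(4σT_e³) = 1.29 K.

1.3 kelvin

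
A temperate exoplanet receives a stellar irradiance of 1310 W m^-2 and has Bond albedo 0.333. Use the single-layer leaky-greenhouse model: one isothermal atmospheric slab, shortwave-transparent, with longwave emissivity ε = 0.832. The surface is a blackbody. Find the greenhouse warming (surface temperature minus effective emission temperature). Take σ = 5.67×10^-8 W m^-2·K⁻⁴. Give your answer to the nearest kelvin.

36 kelvin

Effective emission temperature (TOA balance): σT_e⁴ = S(1−α)/4 = 218.4 W m^-2 → T_e = 249.1 K.
The surface balance (absorbed SW + ε·downward IR = σT_s⁴) with T_a⁴ = T_s⁴/2 reduces to T_s = T_e·[2/(2−ε)]^¼ = 285.0 K.
T_s − T_e = 285.0 − 249.1 = 35.86 K.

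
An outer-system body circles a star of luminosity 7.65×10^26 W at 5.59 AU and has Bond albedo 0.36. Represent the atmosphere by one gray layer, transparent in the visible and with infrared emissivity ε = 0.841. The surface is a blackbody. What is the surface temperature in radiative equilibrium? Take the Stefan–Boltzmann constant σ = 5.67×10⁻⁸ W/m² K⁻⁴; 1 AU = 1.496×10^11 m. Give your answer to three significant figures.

143 K

d = 5.59 × 1.496×10^11 m = 8.363×10^11 m.
Spreading L over a sphere of radius d: S = 7.65×10^26/(4π·8.36×10^11²) = 87.05 W/m².
At the top of the atmosphere, σT_e⁴ = S(1−α)/4 = 13.93 W/m², giving T_e = 125.2 K.
The surface balance (absorbed SW + ε·downward IR = σT_s⁴) with T_a⁴ = T_s⁴/2 reduces to T_s = T_e·[2/(2−ε)]^¼ = 143.5 K.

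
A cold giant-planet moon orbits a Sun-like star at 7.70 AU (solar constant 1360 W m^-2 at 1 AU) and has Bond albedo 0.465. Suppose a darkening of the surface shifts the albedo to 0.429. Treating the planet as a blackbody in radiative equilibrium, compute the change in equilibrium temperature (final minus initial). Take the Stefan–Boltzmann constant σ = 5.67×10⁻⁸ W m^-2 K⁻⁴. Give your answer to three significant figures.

1.41 kelvin

Flux at the orbit: S = 1360/(7.70)² = 22.94 W m^-2.
Initial: T₁ = [S(1−0.465)/(4σ)]^(1/4) = 85.77 K.
With α = 0.429, T₂ = 87.17 K.
ΔT = T₂ − T₁ = 1.408 K.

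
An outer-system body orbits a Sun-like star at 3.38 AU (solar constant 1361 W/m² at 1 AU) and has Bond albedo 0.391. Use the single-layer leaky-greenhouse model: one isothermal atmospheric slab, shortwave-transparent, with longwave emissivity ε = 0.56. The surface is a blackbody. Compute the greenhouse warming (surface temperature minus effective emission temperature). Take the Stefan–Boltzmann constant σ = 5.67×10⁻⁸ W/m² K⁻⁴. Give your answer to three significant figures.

Flux at the orbit: S = 1361/(3.38)² = 119.1 W/m².
At the top of the atmosphere, σT_e⁴ = S(1−α)/4 = 18.14 W/m², giving T_e = 133.7 K.
For a single slab of emissivity ε, T_s⁴ = 2T_e⁴/(2−ε); thus T_s = 133.7·(1.389)^(1/4) = 145.2 K.
Greenhouse warming: T_s − T_e = 11.45 K.

11.4 K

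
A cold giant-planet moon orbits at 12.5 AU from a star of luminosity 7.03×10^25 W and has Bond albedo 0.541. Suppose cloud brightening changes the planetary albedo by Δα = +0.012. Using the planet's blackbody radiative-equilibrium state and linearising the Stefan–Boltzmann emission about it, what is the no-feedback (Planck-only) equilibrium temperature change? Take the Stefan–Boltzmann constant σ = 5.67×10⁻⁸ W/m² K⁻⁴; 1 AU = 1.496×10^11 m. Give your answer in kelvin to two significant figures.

Orbital distance: d = 12.5 AU = 1.870×10^12 m.
Flux at the orbit: S = L/(4πd²) = 7.03×10^25/(4π·(1.87×10^12)²) = 1.600 W/m².
Unperturbed T_e = [1.600·(1−0.541)/(4σ)]^¼ = 42.42 K.
ΔF = −(S/4)Δα = −(1.600/4)×(+0.012) = -0.004799 W/m².
The Planck feedback parameter is 4σT_e³ = 0.01731 W/m²/K.
Hence the no-feedback warming is ΔF/(4σT_e³) = -0.277 K.

-0.28 K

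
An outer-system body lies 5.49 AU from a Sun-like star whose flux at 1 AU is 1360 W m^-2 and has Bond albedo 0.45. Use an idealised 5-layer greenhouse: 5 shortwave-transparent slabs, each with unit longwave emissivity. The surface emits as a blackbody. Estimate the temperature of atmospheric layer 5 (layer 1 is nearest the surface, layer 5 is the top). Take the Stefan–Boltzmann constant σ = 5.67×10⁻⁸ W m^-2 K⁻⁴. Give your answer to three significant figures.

102 K

Irradiance scales as 1/d², so S = 1360 W m^-2 × (1/5.49)² = 45.12 W m^-2.
OLR = S(1−α)/4 = 6.204 W m^-2; the top layer radiates at T_e = 102.3 K.
Each opaque layer satisfies 2T_j⁴ = T_{j−1}⁴ + T_{j+1}⁴, giving T_k⁴ = (N+1−k)T_e⁴.
With k = 5: T_5 = (5+1−5)^¼·102.3 K = 102.3 K.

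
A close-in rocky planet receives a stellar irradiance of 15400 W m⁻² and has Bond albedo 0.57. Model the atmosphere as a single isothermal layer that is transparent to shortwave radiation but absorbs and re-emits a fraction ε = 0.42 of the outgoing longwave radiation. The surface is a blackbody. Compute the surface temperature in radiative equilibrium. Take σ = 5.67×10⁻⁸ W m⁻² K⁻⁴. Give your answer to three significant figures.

Effective emission temperature (TOA balance): σT_e⁴ = S(1−α)/4 = 1656 W m⁻² → T_e = 413.4 K.
The surface balance (absorbed SW + ε·downward IR = σT_s⁴) with T_a⁴ = T_s⁴/2 reduces to T_s = T_e·[2/(2−ε)]^¼ = 438.5 K.

438 K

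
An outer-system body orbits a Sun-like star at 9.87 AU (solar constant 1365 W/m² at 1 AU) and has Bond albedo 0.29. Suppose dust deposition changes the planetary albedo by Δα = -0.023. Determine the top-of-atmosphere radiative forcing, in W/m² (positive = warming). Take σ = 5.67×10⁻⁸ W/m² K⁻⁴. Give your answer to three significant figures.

By the inverse-square law, S = 1365/9.87² = 14.01 W/m².
ΔF = −(S/4)Δα = −(14.01/4)×(-0.023) = 0.08057 W/m².

0.0806 W/m²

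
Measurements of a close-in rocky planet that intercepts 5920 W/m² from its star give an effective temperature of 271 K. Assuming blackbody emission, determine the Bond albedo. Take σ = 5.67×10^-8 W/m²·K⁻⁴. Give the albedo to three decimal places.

0.793

Energy balance: S(1−α)/4 = σT⁴, so 1−α = 4σT⁴/S.
4σT⁴ = 4·5.67×10⁻⁸·(271)⁴ = 1223 W/m².
Hence α = 1 − 1223/5920 = 0.7934.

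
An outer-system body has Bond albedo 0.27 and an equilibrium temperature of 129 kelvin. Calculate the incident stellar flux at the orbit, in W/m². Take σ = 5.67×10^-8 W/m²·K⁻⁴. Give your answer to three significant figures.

86.0 W/m²

From S(1−α)/4 = σT⁴: S = 4σT⁴/(1−α).
σT⁴ = 5.67×10⁻⁸·(129)⁴ = 15.70 W/m².
So S = 4×15.70/(1−0.27) = 86.04 W/m².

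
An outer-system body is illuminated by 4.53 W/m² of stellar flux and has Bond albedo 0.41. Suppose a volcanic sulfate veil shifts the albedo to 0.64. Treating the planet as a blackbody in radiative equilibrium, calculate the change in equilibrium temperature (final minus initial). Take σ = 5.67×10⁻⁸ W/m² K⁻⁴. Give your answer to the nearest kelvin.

With α = 0.41, T₁ = 58.59 K.
With α = 0.64, T₂ = 51.78 K.
Change: 51.78 − 58.59 = -6.807 K.

-7 kelvin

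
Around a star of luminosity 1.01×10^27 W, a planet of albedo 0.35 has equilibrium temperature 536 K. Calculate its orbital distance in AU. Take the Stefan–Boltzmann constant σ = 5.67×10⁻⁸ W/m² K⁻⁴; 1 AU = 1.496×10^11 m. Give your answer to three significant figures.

Required flux: S = 4σT⁴/(1−α) = 28800 W/m².
S = L/(4πd²) → d = √(L/4πS) = √(1.01×10^27/(4π·28800)) = 5.283×10^10 m = 0.3531 AU.

0.353 AU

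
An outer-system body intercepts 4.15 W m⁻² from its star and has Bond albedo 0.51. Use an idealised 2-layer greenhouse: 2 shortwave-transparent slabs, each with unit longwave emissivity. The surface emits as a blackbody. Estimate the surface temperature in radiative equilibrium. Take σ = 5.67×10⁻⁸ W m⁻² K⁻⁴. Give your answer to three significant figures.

72.0 K

The effective emission temperature is T_e = [S(1−α)/(4σ)]^¼ = 54.72 K.
Layer-by-layer balance gives σT_s⁴ = (N+1)σT_e⁴, so T_s = 3^¼·54.72 = 72.02 K.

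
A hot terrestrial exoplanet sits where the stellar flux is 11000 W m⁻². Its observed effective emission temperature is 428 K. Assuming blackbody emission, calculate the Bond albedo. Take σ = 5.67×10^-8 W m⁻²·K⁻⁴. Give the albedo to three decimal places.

0.308

Rearranging the radiative balance, α = 1 − 4σT⁴/S.
4σT⁴ = 4·5.67×10⁻⁸·(428)⁴ = 7611 W m⁻².
Hence α = 1 − 7611/11000 = 0.3081.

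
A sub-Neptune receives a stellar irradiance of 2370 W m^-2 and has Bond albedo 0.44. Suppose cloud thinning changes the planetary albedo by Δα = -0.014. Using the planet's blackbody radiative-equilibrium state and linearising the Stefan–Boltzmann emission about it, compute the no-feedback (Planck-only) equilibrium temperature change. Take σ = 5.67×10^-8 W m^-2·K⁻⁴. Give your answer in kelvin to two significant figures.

1.7 K

Reference equilibrium: T_e = [S(1−α)/(4σ)]^(1/4) = 276.6 K.
ΔF = −(S/4)Δα = −(2370/4)×(-0.014) = 8.295 W m^-2.
Linearising σT⁴ gives d(σT⁴)/dT = 4σT_e³ = 4.799 W m^-2 per K.
Hence the no-feedback warming is ΔF/(4σT_e³) = 1.73 K.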